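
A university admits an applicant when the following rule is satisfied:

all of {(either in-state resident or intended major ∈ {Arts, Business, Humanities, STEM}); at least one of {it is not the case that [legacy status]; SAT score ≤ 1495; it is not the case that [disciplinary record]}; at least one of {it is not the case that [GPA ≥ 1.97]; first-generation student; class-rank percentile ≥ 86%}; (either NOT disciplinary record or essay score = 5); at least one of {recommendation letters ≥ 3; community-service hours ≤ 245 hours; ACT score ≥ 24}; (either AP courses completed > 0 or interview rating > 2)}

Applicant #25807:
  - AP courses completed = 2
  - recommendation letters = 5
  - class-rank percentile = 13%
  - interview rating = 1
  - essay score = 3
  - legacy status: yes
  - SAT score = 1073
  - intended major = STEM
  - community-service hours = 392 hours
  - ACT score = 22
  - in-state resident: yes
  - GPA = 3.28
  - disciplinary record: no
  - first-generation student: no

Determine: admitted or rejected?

Atomic conditions:
  in-state resident: yes → true
  intended major ∈ {Arts, Business, Humanities, STEM}: STEM is in the set → true
  legacy status: yes → true
  SAT score ≤ 1495: 1073 ≤ 1495 is true
  disciplinary record: no → false
  GPA ≥ 1.97: 3.28 ≥ 1.97 is true
  first-generation student: no → false
  class-rank percentile ≥ 86%: 13 ≥ 86 is false
  NOT disciplinary record: no → true
  essay score = 5: 3 == 5 is false
  recommendation letters ≥ 3: 5 ≥ 3 is true
  community-service hours ≤ 245 hours: 392 ≤ 245 is false
  ACT score ≥ 24: 22 ≥ 24 is false
  AP courses completed > 0: 2 > 0 is true
  interview rating > 2: 1 > 2 is false
Combine:
[1] true OR true = true
[2.1] NOT true = false
[2.3] NOT false = true
[2] false OR true OR true = true
[3.1] NOT true = false
[3] false OR false OR false = false
[4] true OR false = true
[5] true OR false OR false = true
[6] true OR false = true
[root] true AND true AND false AND true AND true AND true = false
Overall: false → rejected

Rejected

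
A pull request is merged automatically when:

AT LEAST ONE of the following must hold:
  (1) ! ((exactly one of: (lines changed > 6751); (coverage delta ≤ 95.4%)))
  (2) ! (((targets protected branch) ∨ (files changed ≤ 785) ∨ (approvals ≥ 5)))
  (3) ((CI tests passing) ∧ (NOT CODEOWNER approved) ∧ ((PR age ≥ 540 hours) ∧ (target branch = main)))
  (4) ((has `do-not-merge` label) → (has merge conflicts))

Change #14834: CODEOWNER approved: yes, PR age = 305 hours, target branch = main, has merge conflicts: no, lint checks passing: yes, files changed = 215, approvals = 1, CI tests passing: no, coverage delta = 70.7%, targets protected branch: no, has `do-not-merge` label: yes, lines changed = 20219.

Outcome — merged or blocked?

Atomic conditions:
  lines changed > 6751: 20219 > 6751 is true
  coverage delta ≤ 95.4%: 70.7 ≤ 95.4 is true
  targets protected branch: no → false
  files changed ≤ 785: 215 ≤ 785 is true
  approvals ≥ 5: 1 ≥ 5 is false
  CI tests passing: no → false
  NOT CODEOWNER approved: yes → false
  PR age ≥ 540 hours: 305 ≥ 540 is false
  target branch = main: main == main is true
  has `do-not-merge` label: yes → true
  has merge conflicts: no → false
Combine:
[1.1] exactly-one(true, true) = false
[1] NOT false = true
[2.1] false OR true OR false = true
[2] NOT true = false
[3.3] false AND true = false
[3] false AND false AND false = false
[4] true → false = false
[root] true OR false OR false OR false = true
Overall: true → merged

Merged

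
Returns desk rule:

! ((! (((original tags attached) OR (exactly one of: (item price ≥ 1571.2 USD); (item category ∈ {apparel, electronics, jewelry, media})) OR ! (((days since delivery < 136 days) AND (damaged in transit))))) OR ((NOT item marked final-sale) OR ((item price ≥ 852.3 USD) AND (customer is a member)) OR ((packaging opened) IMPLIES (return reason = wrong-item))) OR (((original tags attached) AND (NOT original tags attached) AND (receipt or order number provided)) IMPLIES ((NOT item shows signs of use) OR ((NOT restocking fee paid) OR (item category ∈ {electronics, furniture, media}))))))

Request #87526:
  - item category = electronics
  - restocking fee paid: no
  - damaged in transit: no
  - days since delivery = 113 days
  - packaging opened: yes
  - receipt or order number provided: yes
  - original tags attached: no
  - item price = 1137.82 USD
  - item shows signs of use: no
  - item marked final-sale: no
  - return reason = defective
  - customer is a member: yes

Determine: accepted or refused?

Atomic conditions:
  original tags attached: no → false
  item price ≥ 1571.2 USD: 1137.82 ≥ 1571.2 is false
  item category ∈ {apparel, electronics, jewelry, media}: electronics is in the set → true
  days since delivery < 136 days: 113 < 136 is true
  damaged in transit: no → false
  NOT item marked final-sale: no → true
  item price ≥ 852.3 USD: 1137.82 ≥ 852.3 is true
  customer is a member: yes → true
  packaging opened: yes → true
  return reason = wrong-item: defective == wrong-item is false
  NOT original tags attached: no → true
  receipt or order number provided: yes → true
  NOT item shows signs of use: no → true
  NOT restocking fee paid: no → true
  item category ∈ {electronics, furniture, media}: electronics is in the set → true
Combine:
[1.1.1.2] exactly-one(false, true) = true
[1.1.1.3.1] true AND false = false
[1.1.1.3] NOT false = true
[1.1.1] false OR true OR true = true
[1.1] NOT true = false
[1.2.2] true AND true = true
[1.2.3] true → false = false
[1.2] true OR true OR false = true
[1.3.1] false AND true AND true = false
[1.3.2.2] true OR true = true
[1.3.2] true OR true = true
[1.3] false → true (antecedent false ⇒ implication holds) = true
[1] false OR true OR true = true
[root] NOT true = false
Overall: false → refused

Refused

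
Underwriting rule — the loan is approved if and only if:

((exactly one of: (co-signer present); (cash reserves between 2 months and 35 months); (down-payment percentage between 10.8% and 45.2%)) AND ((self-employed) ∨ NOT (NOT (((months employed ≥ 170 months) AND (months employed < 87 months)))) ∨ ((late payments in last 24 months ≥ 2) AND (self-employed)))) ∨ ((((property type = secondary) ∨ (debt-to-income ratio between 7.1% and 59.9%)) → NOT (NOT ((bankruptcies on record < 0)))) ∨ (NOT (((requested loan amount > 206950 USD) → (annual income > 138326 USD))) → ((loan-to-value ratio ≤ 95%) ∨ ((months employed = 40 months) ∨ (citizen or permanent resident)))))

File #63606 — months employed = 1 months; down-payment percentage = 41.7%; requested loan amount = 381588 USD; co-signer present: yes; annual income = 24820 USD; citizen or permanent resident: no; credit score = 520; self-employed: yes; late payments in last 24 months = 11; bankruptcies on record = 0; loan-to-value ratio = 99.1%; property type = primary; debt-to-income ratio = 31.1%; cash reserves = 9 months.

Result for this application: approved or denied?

Atomic conditions:
  co-signer present: yes → true
  cash reserves between 2 months and 35 months: 9 in [2, 35] is true
  down-payment percentage between 10.8% and 45.2%: 41.7 in [10.8, 45.2] is true
  self-employed: yes → true
  months employed ≥ 170 months: 1 ≥ 170 is false
  months employed < 87 months: 1 < 87 is true
  late payments in last 24 months ≥ 2: 11 ≥ 2 is true
  property type = secondary: primary == secondary is false
  debt-to-income ratio between 7.1% and 59.9%: 31.1 in [7.1, 59.9] is true
  bankruptcies on record < 0: 0 < 0 is false
  requested loan amount > 206950 USD: 381588 > 206950 is true
  annual income > 138326 USD: 24820 > 138326 is false
  loan-to-value ratio ≤ 95%: 99.1 ≤ 95 is false
  months employed = 40 months: 1 == 40 is false
  citizen or permanent resident: no → false
Combine:
[1.1] exactly-one(true, true, true) = false
[1.2.2.1.1] false AND true = false
[1.2.2.1] NOT false = true
[1.2.2] NOT true = false
[1.2.3] true AND true = true
[1.2] true OR false OR true = true
[1] false AND true = false
[2.1.1] false OR true = true
[2.1.2.1] NOT false = true
[2.1.2] NOT true = false
[2.1] true → false = false
[2.2.1.1] true → false = false
[2.2.1] NOT false = true
[2.2.2.2] false OR false = false
[2.2.2] false OR false = false
[2.2] true → false = false
[2] false OR false = false
[root] false OR false = false
Overall: false → denied

Denied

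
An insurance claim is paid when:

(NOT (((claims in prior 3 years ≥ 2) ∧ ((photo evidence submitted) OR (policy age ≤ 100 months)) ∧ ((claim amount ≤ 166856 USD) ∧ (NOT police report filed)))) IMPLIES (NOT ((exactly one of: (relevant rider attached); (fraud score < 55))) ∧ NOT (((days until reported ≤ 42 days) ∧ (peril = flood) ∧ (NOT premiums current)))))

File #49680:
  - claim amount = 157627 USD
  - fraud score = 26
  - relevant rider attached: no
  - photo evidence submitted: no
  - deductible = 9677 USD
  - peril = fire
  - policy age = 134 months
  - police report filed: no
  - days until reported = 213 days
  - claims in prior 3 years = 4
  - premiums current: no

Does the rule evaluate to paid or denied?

Atomic conditions:
  claims in prior 3 years ≥ 2: 4 ≥ 2 is true
  photo evidence submitted: no → false
  policy age ≤ 100 months: 134 ≤ 100 is false
  claim amount ≤ 166856 USD: 157627 ≤ 166856 is true
  NOT police report filed: no → true
  relevant rider attached: no → false
  fraud score < 55: 26 < 55 is true
  days until reported ≤ 42 days: 213 ≤ 42 is false
  peril = flood: fire == flood is false
  NOT premiums current: no → true
Combine:
[1.1.2] false OR false = false
[1.1.3] true AND true = true
[1.1] true AND false AND true = false
[1] NOT false = true
[2.1.1] exactly-one(false, true) = true
[2.1] NOT true = false
[2.2.1] false AND false AND true = false
[2.2] NOT false = true
[2] false AND true = false
[root] true → false = false
Overall: false → denied

Denied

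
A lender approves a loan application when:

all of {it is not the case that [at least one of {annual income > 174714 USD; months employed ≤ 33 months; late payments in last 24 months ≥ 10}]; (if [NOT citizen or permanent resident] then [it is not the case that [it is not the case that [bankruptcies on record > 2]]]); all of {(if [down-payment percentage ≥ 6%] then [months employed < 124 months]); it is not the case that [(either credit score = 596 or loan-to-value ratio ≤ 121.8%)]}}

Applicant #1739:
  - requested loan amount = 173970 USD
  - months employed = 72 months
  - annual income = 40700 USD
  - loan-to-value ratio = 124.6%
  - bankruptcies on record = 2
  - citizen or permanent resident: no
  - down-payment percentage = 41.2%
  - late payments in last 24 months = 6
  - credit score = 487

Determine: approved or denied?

Denied

Atomic conditions:
  annual income > 174714 USD: 40700 > 174714 is false
  months employed ≤ 33 months: 72 ≤ 33 is false
  late payments in last 24 months ≥ 10: 6 ≥ 10 is false
  NOT citizen or permanent resident: no → true
  bankruptcies on record > 2: 2 > 2 is false
  down-payment percentage ≥ 6%: 41.2 ≥ 6 is true
  months employed < 124 months: 72 < 124 is true
  credit score = 596: 487 == 596 is false
  loan-to-value ratio ≤ 121.8%: 124.6 ≤ 121.8 is false
Combine:
[1.1] false OR false OR false = false
[1] NOT false = true
[2.2.1] NOT false = true
[2.2] NOT true = false
[2] true → false = false
[3.1] true → true = true
[3.2.1] false OR false = false
[3.2] NOT false = true
[3] true AND true = true
[root] true AND false AND true = false
Overall: false → denied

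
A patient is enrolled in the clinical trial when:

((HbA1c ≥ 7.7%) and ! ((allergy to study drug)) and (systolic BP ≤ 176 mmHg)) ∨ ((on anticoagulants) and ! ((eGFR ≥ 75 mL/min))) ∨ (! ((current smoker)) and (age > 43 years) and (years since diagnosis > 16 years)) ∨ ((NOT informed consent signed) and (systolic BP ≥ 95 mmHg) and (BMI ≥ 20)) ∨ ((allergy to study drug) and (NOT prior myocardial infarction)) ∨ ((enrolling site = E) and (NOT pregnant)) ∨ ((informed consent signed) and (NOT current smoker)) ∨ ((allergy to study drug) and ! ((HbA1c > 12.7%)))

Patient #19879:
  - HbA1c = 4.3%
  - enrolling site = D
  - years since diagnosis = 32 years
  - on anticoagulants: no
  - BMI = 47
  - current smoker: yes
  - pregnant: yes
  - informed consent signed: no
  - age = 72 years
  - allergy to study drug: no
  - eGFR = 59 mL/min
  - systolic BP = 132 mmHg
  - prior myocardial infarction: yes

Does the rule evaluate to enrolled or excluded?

Atomic conditions:
  HbA1c ≥ 7.7%: 4.3 ≥ 7.7 is false
  allergy to study drug: no → false
  systolic BP ≤ 176 mmHg: 132 ≤ 176 is true
  on anticoagulants: no → false
  eGFR ≥ 75 mL/min: 59 ≥ 75 is false
  current smoker: yes → true
  age > 43 years: 72 > 43 is true
  years since diagnosis > 16 years: 32 > 16 is true
  NOT informed consent signed: no → true
  systolic BP ≥ 95 mmHg: 132 ≥ 95 is true
  BMI ≥ 20: 47 ≥ 20 is true
  NOT prior myocardial infarction: yes → false
  enrolling site = E: D == E is false
  NOT pregnant: yes → false
  informed consent signed: no → false
  NOT current smoker: yes → false
  HbA1c > 12.7%: 4.3 > 12.7 is false
Combine:
[1.2] NOT false = true
[1] false AND true AND true = false
[2.2] NOT false = true
[2] false AND true = false
[3.1] NOT true = false
[3] false AND true AND true = false
[4] true AND true AND true = true
[5] false AND false = false
[6] false AND false = false
[7] false AND false = false
[8.2] NOT false = true
[8] false AND true = false
[root] false OR false OR false OR true OR false OR false OR false OR false = true
Overall: true → enrolled

Enrolled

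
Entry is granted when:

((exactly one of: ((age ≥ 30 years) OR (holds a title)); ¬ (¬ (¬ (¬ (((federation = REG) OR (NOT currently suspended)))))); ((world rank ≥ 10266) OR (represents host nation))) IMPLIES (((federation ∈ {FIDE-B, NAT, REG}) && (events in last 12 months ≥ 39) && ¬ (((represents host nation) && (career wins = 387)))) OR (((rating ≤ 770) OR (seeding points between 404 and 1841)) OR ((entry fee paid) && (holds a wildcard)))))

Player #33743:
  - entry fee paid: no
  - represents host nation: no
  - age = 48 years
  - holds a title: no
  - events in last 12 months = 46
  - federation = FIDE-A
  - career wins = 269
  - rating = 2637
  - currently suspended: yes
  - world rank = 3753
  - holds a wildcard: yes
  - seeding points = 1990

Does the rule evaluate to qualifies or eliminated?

Eliminated

Atomic conditions:
  age ≥ 30 years: 48 ≥ 30 is true
  holds a title: no → false
  federation = REG: FIDE-A == REG is false
  NOT currently suspended: yes → false
  world rank ≥ 10266: 3753 ≥ 10266 is false
  represents host nation: no → false
  federation ∈ {FIDE-B, NAT, REG}: FIDE-A is not in the set → false
  events in last 12 months ≥ 39: 46 ≥ 39 is true
  career wins = 387: 269 == 387 is false
  rating ≤ 770: 2637 ≤ 770 is false
  seeding points between 404 and 1841: 1990 in [404, 1841] is false
  entry fee paid: no → false
  holds a wildcard: yes → true
Combine:
[1.1] true OR false = true
[1.2.1.1.1.1] false OR false = false
[1.2.1.1.1] NOT false = true
[1.2.1.1] NOT true = false
[1.2.1] NOT false = true
[1.2] NOT true = false
[1.3] false OR false = false
[1] exactly-one(true, false, false) = true
[2.1.3.1] false AND false = false
[2.1.3] NOT false = true
[2.1] false AND true AND true = false
[2.2.1] false OR false = false
[2.2.2] false AND true = false
[2.2] false OR false = false
[2] false OR false = false
[root] true → false = false
Overall: false → eliminated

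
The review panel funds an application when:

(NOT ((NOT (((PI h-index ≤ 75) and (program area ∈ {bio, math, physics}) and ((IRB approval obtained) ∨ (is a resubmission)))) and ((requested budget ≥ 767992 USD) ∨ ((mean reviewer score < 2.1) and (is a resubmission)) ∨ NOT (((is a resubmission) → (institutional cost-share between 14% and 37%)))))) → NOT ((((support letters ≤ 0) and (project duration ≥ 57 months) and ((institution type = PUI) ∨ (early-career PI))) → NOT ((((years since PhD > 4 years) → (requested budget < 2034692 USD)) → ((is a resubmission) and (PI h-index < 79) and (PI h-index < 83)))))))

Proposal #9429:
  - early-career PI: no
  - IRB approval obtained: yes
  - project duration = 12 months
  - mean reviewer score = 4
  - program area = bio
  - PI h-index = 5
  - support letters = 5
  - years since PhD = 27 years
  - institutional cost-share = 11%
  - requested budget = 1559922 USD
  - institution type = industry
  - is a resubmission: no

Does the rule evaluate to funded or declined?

Atomic conditions:
  PI h-index ≤ 75: 5 ≤ 75 is true
  program area ∈ {bio, math, physics}: bio is in the set → true
  IRB approval obtained: yes → true
  is a resubmission: no → false
  requested budget ≥ 767992 USD: 1559922 ≥ 767992 is true
  mean reviewer score < 2.1: 4 < 2.1 is false
  institutional cost-share between 14% and 37%: 11 in [14, 37] is false
  support letters ≤ 0: 5 ≤ 0 is false
  project duration ≥ 57 months: 12 ≥ 57 is false
  institution type = PUI: industry == PUI is false
  early-career PI: no → false
  years since PhD > 4 years: 27 > 4 is true
  requested budget < 2034692 USD: 1559922 < 2034692 is true
  PI h-index < 79: 5 < 79 is true
  PI h-index < 83: 5 < 83 is true
Combine:
[1.1.1.1.3] true OR false = true
[1.1.1.1] true AND true AND true = true
[1.1.1] NOT true = false
[1.1.2.2] false AND false = false
[1.1.2.3.1] false → false (antecedent false ⇒ implication holds) = true
[1.1.2.3] NOT true = false
[1.1.2] true OR false OR false = true
[1.1] false AND true = false
[1] NOT false = true
[2.1.1.3] false OR false = false
[2.1.1] false AND false AND false = false
[2.1.2.1.1] true → true = true
[2.1.2.1.2] false AND true AND true = false
[2.1.2.1] true → false = false
[2.1.2] NOT false = true
[2.1] false → true (antecedent false ⇒ implication holds) = true
[2] NOT true = false
[root] true → false = false
Overall: false → declined

Declined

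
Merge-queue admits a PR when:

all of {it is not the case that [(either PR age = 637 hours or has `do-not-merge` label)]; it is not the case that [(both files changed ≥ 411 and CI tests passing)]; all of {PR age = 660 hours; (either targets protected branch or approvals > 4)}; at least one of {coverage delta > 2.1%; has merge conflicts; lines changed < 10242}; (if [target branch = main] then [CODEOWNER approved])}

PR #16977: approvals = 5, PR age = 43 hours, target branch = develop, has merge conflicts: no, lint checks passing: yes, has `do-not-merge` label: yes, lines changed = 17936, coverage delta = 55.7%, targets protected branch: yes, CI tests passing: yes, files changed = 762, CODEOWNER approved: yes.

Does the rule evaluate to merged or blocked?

Atomic conditions:
  PR age = 637 hours: 43 == 637 is false
  has `do-not-merge` label: yes → true
  files changed ≥ 411: 762 ≥ 411 is true
  CI tests passing: yes → true
  PR age = 660 hours: 43 == 660 is false
  targets protected branch: yes → true
  approvals > 4: 5 > 4 is true
  coverage delta > 2.1%: 55.7 > 2.1 is true
  has merge conflicts: no → false
  lines changed < 10242: 17936 < 10242 is false
  target branch = main: develop == main is false
  CODEOWNER approved: yes → true
Combine:
[1.1] false OR true = true
[1] NOT true = false
[2.1] true AND true = true
[2] NOT true = false
[3.2] true OR true = true
[3] false AND true = false
[4] true OR false OR false = true
[5] false → true (antecedent false ⇒ implication holds) = true
[root] false AND false AND false AND true AND true = false
Overall: false → blocked

Blocked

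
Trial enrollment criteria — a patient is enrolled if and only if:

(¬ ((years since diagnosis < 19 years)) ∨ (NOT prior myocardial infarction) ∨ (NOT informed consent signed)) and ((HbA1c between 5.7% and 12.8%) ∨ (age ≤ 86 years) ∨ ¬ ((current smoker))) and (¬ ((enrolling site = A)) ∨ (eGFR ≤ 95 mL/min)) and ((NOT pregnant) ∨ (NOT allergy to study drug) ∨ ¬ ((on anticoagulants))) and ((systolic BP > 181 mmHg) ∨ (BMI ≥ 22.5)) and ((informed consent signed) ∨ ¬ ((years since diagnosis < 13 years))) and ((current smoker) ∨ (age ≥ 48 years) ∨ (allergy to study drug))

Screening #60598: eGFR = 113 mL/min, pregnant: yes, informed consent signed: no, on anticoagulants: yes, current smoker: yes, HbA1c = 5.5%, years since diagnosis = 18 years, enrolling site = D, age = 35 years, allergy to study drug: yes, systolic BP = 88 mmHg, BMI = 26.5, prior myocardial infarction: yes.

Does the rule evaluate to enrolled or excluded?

Atomic conditions:
  years since diagnosis < 19 years: 18 < 19 is true
  NOT prior myocardial infarction: yes → false
  NOT informed consent signed: no → true
  HbA1c between 5.7% and 12.8%: 5.5 in [5.7, 12.8] is false
  age ≤ 86 years: 35 ≤ 86 is true
  current smoker: yes → true
  enrolling site = A: D == A is false
  eGFR ≤ 95 mL/min: 113 ≤ 95 is false
  NOT pregnant: yes → false
  NOT allergy to study drug: yes → false
  on anticoagulants: yes → true
  systolic BP > 181 mmHg: 88 > 181 is false
  BMI ≥ 22.5: 26.5 ≥ 22.5 is true
  informed consent signed: no → false
  years since diagnosis < 13 years: 18 < 13 is false
  age ≥ 48 years: 35 ≥ 48 is false
  allergy to study drug: yes → true
Combine:
[1.1] NOT true = false
[1] false OR false OR true = true
[2.3] NOT true = false
[2] false OR true OR false = true
[3.1] NOT false = true
[3] true OR false = true
[4.3] NOT true = false
[4] false OR false OR false = false
[5] false OR true = true
[6.2] NOT false = true
[6] false OR true = true
[7] true OR false OR true = true
[root] true AND true AND true AND false AND true AND true AND true = false
Overall: false → excluded

Excluded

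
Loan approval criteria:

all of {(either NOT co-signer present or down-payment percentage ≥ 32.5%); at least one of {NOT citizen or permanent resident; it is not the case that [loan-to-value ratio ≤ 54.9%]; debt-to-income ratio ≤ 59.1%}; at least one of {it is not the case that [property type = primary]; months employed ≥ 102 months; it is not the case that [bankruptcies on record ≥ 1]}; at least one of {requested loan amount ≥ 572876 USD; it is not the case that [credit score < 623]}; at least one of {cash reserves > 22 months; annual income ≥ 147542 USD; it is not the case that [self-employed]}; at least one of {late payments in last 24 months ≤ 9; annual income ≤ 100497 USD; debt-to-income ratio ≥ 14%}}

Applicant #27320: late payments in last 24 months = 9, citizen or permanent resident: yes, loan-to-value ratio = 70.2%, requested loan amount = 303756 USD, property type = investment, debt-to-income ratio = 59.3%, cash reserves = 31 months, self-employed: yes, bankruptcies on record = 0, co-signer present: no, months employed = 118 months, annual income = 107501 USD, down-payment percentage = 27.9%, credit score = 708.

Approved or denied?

Approved

Atomic conditions:
  NOT co-signer present: no → true
  down-payment percentage ≥ 32.5%: 27.9 ≥ 32.5 is false
  NOT citizen or permanent resident: yes → false
  loan-to-value ratio ≤ 54.9%: 70.2 ≤ 54.9 is false
  debt-to-income ratio ≤ 59.1%: 59.3 ≤ 59.1 is false
  property type = primary: investment == primary is false
  months employed ≥ 102 months: 118 ≥ 102 is true
  bankruptcies on record ≥ 1: 0 ≥ 1 is false
  requested loan amount ≥ 572876 USD: 303756 ≥ 572876 is false
  credit score < 623: 708 < 623 is false
  cash reserves > 22 months: 31 > 22 is true
  annual income ≥ 147542 USD: 107501 ≥ 147542 is false
  self-employed: yes → true
  late payments in last 24 months ≤ 9: 9 ≤ 9 is true
  annual income ≤ 100497 USD: 107501 ≤ 100497 is false
  debt-to-income ratio ≥ 14%: 59.3 ≥ 14 is true
Combine:
[1] true OR false = true
[2.2] NOT false = true
[2] false OR true OR false = true
[3.1] NOT false = true
[3.3] NOT false = true
[3] true OR true OR true = true
[4.2] NOT false = true
[4] false OR true = true
[5.3] NOT true = false
[5] true OR false OR false = true
[6] true OR false OR true = true
[root] true AND true AND true AND true AND true AND true = true
Overall: true → approved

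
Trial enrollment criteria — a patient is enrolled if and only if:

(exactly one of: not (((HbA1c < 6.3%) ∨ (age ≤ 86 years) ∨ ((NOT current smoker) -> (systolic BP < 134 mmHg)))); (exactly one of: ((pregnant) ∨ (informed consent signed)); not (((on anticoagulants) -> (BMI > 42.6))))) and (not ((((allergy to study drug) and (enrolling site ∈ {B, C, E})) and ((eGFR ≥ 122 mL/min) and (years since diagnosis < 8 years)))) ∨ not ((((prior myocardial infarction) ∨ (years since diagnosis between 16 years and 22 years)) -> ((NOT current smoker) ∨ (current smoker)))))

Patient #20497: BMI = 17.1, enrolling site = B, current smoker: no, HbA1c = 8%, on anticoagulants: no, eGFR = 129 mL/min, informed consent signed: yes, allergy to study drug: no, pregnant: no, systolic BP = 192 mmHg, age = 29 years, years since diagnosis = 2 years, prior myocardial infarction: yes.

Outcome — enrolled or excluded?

Enrolled

Atomic conditions:
  HbA1c < 6.3%: 8 < 6.3 is false
  age ≤ 86 years: 29 ≤ 86 is true
  NOT current smoker: no → true
  systolic BP < 134 mmHg: 192 < 134 is false
  pregnant: no → false
  informed consent signed: yes → true
  on anticoagulants: no → false
  BMI > 42.6: 17.1 > 42.6 is false
  allergy to study drug: no → false
  enrolling site ∈ {B, C, E}: B is in the set → true
  eGFR ≥ 122 mL/min: 129 ≥ 122 is true
  years since diagnosis < 8 years: 2 < 8 is true
  prior myocardial infarction: yes → true
  years since diagnosis between 16 years and 22 years: 2 in [16, 22] is false
  current smoker: no → false
Combine:
[1.1.1.3] true → false = false
[1.1.1] false OR true OR false = true
[1.1] NOT true = false
[1.2.1] false OR true = true
[1.2.2.1] false → false (antecedent false ⇒ implication holds) = true
[1.2.2] NOT true = false
[1.2] exactly-one(true, false) = true
[1] exactly-one(false, true) = true
[2.1.1.1] false AND true = false
[2.1.1.2] true AND true = true
[2.1.1] false AND true = false
[2.1] NOT false = true
[2.2.1.1] true OR false = true
[2.2.1.2] true OR false = true
[2.2.1] true → true = true
[2.2] NOT true = false
[2] true OR false = true
[root] true AND true = true
Overall: true → enrolled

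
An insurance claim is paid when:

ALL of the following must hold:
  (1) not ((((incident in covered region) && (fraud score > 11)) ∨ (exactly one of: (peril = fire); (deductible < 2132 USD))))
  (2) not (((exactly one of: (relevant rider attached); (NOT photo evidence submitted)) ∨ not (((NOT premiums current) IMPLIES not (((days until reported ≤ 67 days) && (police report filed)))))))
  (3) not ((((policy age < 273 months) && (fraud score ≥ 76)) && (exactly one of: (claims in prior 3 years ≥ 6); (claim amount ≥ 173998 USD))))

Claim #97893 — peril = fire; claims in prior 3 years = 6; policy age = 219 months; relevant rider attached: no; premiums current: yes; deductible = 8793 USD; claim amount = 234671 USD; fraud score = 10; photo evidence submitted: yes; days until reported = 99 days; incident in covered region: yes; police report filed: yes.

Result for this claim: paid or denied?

Denied

Atomic conditions:
  incident in covered region: yes → true
  fraud score > 11: 10 > 11 is false
  peril = fire: fire == fire is true
  deductible < 2132 USD: 8793 < 2132 is false
  relevant rider attached: no → false
  NOT photo evidence submitted: yes → false
  NOT premiums current: yes → false
  days until reported ≤ 67 days: 99 ≤ 67 is false
  police report filed: yes → true
  policy age < 273 months: 219 < 273 is true
  fraud score ≥ 76: 10 ≥ 76 is false
  claims in prior 3 years ≥ 6: 6 ≥ 6 is true
  claim amount ≥ 173998 USD: 234671 ≥ 173998 is true
Combine:
[1.1.1] true AND false = false
[1.1.2] exactly-one(true, false) = true
[1.1] false OR true = true
[1] NOT true = false
[2.1.1] exactly-one(false, false) = false
[2.1.2.1.2.1] false AND true = false
[2.1.2.1.2] NOT false = true
[2.1.2.1] false → true (antecedent false ⇒ implication holds) = true
[2.1.2] NOT true = false
[2.1] false OR false = false
[2] NOT false = true
[3.1.1] true AND false = false
[3.1.2] exactly-one(true, true) = false
[3.1] false AND false = false
[3] NOT false = true
[root] false AND true AND true = false
Overall: false → denied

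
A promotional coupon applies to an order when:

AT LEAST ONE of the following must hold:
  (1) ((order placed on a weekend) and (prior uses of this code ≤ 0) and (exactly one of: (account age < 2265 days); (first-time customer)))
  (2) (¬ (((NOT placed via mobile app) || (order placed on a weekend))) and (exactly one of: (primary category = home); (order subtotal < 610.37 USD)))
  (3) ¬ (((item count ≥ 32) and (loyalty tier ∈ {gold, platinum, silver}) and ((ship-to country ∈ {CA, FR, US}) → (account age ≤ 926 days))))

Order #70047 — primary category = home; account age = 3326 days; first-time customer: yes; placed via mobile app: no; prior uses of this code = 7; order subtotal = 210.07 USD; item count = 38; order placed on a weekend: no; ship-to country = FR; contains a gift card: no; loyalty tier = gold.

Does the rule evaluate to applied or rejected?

Applied

Atomic conditions:
  order placed on a weekend: no → false
  prior uses of this code ≤ 0: 7 ≤ 0 is false
  account age < 2265 days: 3326 < 2265 is false
  first-time customer: yes → true
  NOT placed via mobile app: no → true
  primary category = home: home == home is true
  order subtotal < 610.37 USD: 210.07 < 610.37 is true
  item count ≥ 32: 38 ≥ 32 is true
  loyalty tier ∈ {gold, platinum, silver}: gold is in the set → true
  ship-to country ∈ {CA, FR, US}: FR is in the set → true
  account age ≤ 926 days: 3326 ≤ 926 is false
Combine:
[1.3] exactly-one(false, true) = true
[1] false AND false AND true = false
[2.1.1] true OR false = true
[2.1] NOT true = false
[2.2] exactly-one(true, true) = false
[2] false AND false = false
[3.1.3] true → false = false
[3.1] true AND true AND false = false
[3] NOT false = true
[root] false OR false OR true = true
Overall: true → applied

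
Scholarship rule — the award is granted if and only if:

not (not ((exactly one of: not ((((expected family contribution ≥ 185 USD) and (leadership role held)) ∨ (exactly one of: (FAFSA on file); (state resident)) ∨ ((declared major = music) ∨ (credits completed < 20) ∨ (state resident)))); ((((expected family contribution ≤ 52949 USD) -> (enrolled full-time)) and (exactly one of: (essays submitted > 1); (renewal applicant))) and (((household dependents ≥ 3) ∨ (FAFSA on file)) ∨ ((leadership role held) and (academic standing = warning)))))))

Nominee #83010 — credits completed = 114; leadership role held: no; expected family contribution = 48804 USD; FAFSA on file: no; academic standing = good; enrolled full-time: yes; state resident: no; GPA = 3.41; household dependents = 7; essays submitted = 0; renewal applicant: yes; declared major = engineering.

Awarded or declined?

Atomic conditions:
  expected family contribution ≥ 185 USD: 48804 ≥ 185 is true
  leadership role held: no → false
  FAFSA on file: no → false
  state resident: no → false
  declared major = music: engineering == music is false
  credits completed < 20: 114 < 20 is false
  expected family contribution ≤ 52949 USD: 48804 ≤ 52949 is true
  enrolled full-time: yes → true
  essays submitted > 1: 0 > 1 is false
  renewal applicant: yes → true
  household dependents ≥ 3: 7 ≥ 3 is true
  academic standing = warning: good == warning is false
Combine:
[1.1.1.1.1] true AND false = false
[1.1.1.1.2] exactly-one(false, false) = false
[1.1.1.1.3] false OR false OR false = false
[1.1.1.1] false OR false OR false = false
[1.1.1] NOT false = true
[1.1.2.1.1] true → true = true
[1.1.2.1.2] exactly-one(false, true) = true
[1.1.2.1] true AND true = true
[1.1.2.2.1] true OR false = true
[1.1.2.2.2] false AND false = false
[1.1.2.2] true OR false = true
[1.1.2] true AND true = true
[1.1] exactly-one(true, true) = false
[1] NOT false = true
[root] NOT true = false
Overall: false → declined

Declined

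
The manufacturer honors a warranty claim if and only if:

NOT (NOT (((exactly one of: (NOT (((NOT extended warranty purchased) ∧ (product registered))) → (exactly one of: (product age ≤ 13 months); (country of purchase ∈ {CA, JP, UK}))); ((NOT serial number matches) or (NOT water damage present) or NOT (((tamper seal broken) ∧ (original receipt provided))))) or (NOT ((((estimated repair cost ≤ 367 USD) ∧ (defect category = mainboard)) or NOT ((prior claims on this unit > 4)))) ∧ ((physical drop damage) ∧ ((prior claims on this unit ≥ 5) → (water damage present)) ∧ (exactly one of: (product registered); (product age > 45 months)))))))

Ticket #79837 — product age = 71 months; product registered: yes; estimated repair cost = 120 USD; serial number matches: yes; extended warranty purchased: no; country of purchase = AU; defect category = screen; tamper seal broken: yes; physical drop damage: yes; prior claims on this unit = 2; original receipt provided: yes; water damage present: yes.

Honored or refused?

Honored

Atomic conditions:
  NOT extended warranty purchased: no → true
  product registered: yes → true
  product age ≤ 13 months: 71 ≤ 13 is false
  country of purchase ∈ {CA, JP, UK}: AU is not in the set → false
  NOT serial number matches: yes → false
  NOT water damage present: yes → false
  tamper seal broken: yes → true
  original receipt provided: yes → true
  estimated repair cost ≤ 367 USD: 120 ≤ 367 is true
  defect category = mainboard: screen == mainboard is false
  prior claims on this unit > 4: 2 > 4 is false
  physical drop damage: yes → true
  prior claims on this unit ≥ 5: 2 ≥ 5 is false
  water damage present: yes → true
  product age > 45 months: 71 > 45 is true
Combine:
[1.1.1.1.1.1] true AND true = true
[1.1.1.1.1] NOT true = false
[1.1.1.1.2] exactly-one(false, false) = false
[1.1.1.1] false → false (antecedent false ⇒ implication holds) = true
[1.1.1.2.3.1] true AND true = true
[1.1.1.2.3] NOT true = false
[1.1.1.2] false OR false OR false = false
[1.1.1] exactly-one(true, false) = true
[1.1.2.1.1.1] true AND false = false
[1.1.2.1.1.2] NOT false = true
[1.1.2.1.1] false OR true = true
[1.1.2.1] NOT true = false
[1.1.2.2.2] false → true (antecedent false ⇒ implication holds) = true
[1.1.2.2.3] exactly-one(true, true) = false
[1.1.2.2] true AND true AND false = false
[1.1.2] false AND false = false
[1.1] true OR false = true
[1] NOT true = false
[root] NOT false = true
Overall: true → honored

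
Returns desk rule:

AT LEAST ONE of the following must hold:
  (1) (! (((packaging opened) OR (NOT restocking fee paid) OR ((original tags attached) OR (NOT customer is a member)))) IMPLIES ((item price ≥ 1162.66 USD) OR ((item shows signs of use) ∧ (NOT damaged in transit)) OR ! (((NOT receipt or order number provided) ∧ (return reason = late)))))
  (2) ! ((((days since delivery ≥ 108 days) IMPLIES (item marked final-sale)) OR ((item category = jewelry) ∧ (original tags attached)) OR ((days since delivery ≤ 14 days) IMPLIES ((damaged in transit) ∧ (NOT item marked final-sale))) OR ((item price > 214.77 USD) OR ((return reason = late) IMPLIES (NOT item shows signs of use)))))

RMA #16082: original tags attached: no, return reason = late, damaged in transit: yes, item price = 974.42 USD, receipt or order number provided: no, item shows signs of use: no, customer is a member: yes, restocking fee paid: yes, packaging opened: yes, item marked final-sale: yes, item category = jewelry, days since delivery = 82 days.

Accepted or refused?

Accepted

Atomic conditions:
  packaging opened: yes → true
  NOT restocking fee paid: yes → false
  original tags attached: no → false
  NOT customer is a member: yes → false
  item price ≥ 1162.66 USD: 974.42 ≥ 1162.66 is false
  item shows signs of use: no → false
  NOT damaged in transit: yes → false
  NOT receipt or order number provided: no → true
  return reason = late: late == late is true
  days since delivery ≥ 108 days: 82 ≥ 108 is false
  item marked final-sale: yes → true
  item category = jewelry: jewelry == jewelry is true
  days since delivery ≤ 14 days: 82 ≤ 14 is false
  damaged in transit: yes → true
  NOT item marked final-sale: yes → false
  item price > 214.77 USD: 974.42 > 214.77 is true
  NOT item shows signs of use: no → true
Combine:
[1.1.1.3] false OR false = false
[1.1.1] true OR false OR false = true
[1.1] NOT true = false
[1.2.2] false AND false = false
[1.2.3.1] true AND true = true
[1.2.3] NOT true = false
[1.2] false OR false OR false = false
[1] false → false (antecedent false ⇒ implication holds) = true
[2.1.1] false → true (antecedent false ⇒ implication holds) = true
[2.1.2] true AND false = false
[2.1.3.2] true AND false = false
[2.1.3] false → false (antecedent false ⇒ implication holds) = true
[2.1.4.2] true → true = true
[2.1.4] true OR true = true
[2.1] true OR false OR true OR true = true
[2] NOT true = false
[root] true OR false = true
Overall: true → accepted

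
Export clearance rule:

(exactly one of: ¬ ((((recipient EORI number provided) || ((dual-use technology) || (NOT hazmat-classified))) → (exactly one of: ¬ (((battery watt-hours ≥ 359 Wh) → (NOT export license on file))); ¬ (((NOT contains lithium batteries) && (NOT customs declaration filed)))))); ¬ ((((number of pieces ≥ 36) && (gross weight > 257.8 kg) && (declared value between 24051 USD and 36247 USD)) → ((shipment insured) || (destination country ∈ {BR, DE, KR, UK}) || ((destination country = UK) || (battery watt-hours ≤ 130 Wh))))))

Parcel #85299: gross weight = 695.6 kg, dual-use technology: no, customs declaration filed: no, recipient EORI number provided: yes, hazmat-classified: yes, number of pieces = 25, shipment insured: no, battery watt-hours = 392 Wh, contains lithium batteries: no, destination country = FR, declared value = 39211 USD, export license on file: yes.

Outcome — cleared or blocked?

Atomic conditions:
  recipient EORI number provided: yes → true
  dual-use technology: no → false
  NOT hazmat-classified: yes → false
  battery watt-hours ≥ 359 Wh: 392 ≥ 359 is true
  NOT export license on file: yes → false
  NOT contains lithium batteries: no → true
  NOT customs declaration filed: no → true
  number of pieces ≥ 36: 25 ≥ 36 is false
  gross weight > 257.8 kg: 695.6 > 257.8 is true
  declared value between 24051 USD and 36247 USD: 39211 in [24051, 36247] is false
  shipment insured: no → false
  destination country ∈ {BR, DE, KR, UK}: FR is not in the set → false
  destination country = UK: FR == UK is false
  battery watt-hours ≤ 130 Wh: 392 ≤ 130 is false
Combine:
[1.1.1.2] false OR false = false
[1.1.1] true OR false = true
[1.1.2.1.1] true → false = false
[1.1.2.1] NOT false = true
[1.1.2.2.1] true AND true = true
[1.1.2.2] NOT true = false
[1.1.2] exactly-one(true, false) = true
[1.1] true → true = true
[1] NOT true = false
[2.1.1] false AND true AND false = false
[2.1.2.3] false OR false = false
[2.1.2] false OR false OR false = false
[2.1] false → false (antecedent false ⇒ implication holds) = true
[2] NOT true = false
[root] exactly-one(false, false) = false
Overall: false → blocked

Blocked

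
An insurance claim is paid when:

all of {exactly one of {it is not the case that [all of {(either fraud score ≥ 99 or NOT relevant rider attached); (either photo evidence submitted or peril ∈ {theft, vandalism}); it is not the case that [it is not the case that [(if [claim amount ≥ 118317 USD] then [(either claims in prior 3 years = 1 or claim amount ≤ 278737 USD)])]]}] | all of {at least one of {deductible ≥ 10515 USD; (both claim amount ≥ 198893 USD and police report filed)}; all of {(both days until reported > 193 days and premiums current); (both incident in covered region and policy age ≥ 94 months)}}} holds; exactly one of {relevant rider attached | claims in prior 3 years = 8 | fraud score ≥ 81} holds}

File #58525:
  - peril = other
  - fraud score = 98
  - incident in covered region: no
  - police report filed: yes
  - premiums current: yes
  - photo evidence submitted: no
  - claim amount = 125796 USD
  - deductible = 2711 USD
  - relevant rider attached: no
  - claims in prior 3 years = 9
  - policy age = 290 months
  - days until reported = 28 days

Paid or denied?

Atomic conditions:
  fraud score ≥ 99: 98 ≥ 99 is false
  NOT relevant rider attached: no → true
  photo evidence submitted: no → false
  peril ∈ {theft, vandalism}: other is not in the set → false
  claim amount ≥ 118317 USD: 125796 ≥ 118317 is true
  claims in prior 3 years = 1: 9 == 1 is false
  claim amount ≤ 278737 USD: 125796 ≤ 278737 is true
  deductible ≥ 10515 USD: 2711 ≥ 10515 is false
  claim amount ≥ 198893 USD: 125796 ≥ 198893 is false
  police report filed: yes → true
  days until reported > 193 days: 28 > 193 is false
  premiums current: yes → true
  incident in covered region: no → false
  policy age ≥ 94 months: 290 ≥ 94 is true
  relevant rider attached: no → false
  claims in prior 3 years = 8: 9 == 8 is false
  fraud score ≥ 81: 98 ≥ 81 is true
Combine:
[1.1.1.1] false OR true = true
[1.1.1.2] false OR false = false
[1.1.1.3.1.1.2] false OR true = true
[1.1.1.3.1.1] true → true = true
[1.1.1.3.1] NOT true = false
[1.1.1.3] NOT false = true
[1.1.1] true AND false AND true = false
[1.1] NOT false = true
[1.2.1.2] false AND true = false
[1.2.1] false OR false = false
[1.2.2.1] false AND true = false
[1.2.2.2] false AND true = false
[1.2.2] false AND false = false
[1.2] false AND false = false
[1] exactly-one(true, false) = true
[2] exactly-one(false, false, true) = true
[root] true AND true = true
Overall: true → paid

Paid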